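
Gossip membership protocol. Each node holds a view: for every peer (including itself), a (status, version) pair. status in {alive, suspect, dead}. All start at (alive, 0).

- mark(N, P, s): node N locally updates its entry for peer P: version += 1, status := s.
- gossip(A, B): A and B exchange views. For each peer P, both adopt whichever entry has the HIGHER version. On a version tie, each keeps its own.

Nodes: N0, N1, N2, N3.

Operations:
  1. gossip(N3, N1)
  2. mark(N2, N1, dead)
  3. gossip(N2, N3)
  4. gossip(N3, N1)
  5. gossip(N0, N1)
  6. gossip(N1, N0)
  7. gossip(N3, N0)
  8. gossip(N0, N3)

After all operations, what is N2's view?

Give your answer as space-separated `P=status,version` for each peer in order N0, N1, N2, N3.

Op 1: gossip N3<->N1 -> N3.N0=(alive,v0) N3.N1=(alive,v0) N3.N2=(alive,v0) N3.N3=(alive,v0) | N1.N0=(alive,v0) N1.N1=(alive,v0) N1.N2=(alive,v0) N1.N3=(alive,v0)
Op 2: N2 marks N1=dead -> (dead,v1)
Op 3: gossip N2<->N3 -> N2.N0=(alive,v0) N2.N1=(dead,v1) N2.N2=(alive,v0) N2.N3=(alive,v0) | N3.N0=(alive,v0) N3.N1=(dead,v1) N3.N2=(alive,v0) N3.N3=(alive,v0)
Op 4: gossip N3<->N1 -> N3.N0=(alive,v0) N3.N1=(dead,v1) N3.N2=(alive,v0) N3.N3=(alive,v0) | N1.N0=(alive,v0) N1.N1=(dead,v1) N1.N2=(alive,v0) N1.N3=(alive,v0)
Op 5: gossip N0<->N1 -> N0.N0=(alive,v0) N0.N1=(dead,v1) N0.N2=(alive,v0) N0.N3=(alive,v0) | N1.N0=(alive,v0) N1.N1=(dead,v1) N1.N2=(alive,v0) N1.N3=(alive,v0)
Op 6: gossip N1<->N0 -> N1.N0=(alive,v0) N1.N1=(dead,v1) N1.N2=(alive,v0) N1.N3=(alive,v0) | N0.N0=(alive,v0) N0.N1=(dead,v1) N0.N2=(alive,v0) N0.N3=(alive,v0)
Op 7: gossip N3<->N0 -> N3.N0=(alive,v0) N3.N1=(dead,v1) N3.N2=(alive,v0) N3.N3=(alive,v0) | N0.N0=(alive,v0) N0.N1=(dead,v1) N0.N2=(alive,v0) N0.N3=(alive,v0)
Op 8: gossip N0<->N3 -> N0.N0=(alive,v0) N0.N1=(dead,v1) N0.N2=(alive,v0) N0.N3=(alive,v0) | N3.N0=(alive,v0) N3.N1=(dead,v1) N3.N2=(alive,v0) N3.N3=(alive,v0)

Answer: N0=alive,0 N1=dead,1 N2=alive,0 N3=alive,0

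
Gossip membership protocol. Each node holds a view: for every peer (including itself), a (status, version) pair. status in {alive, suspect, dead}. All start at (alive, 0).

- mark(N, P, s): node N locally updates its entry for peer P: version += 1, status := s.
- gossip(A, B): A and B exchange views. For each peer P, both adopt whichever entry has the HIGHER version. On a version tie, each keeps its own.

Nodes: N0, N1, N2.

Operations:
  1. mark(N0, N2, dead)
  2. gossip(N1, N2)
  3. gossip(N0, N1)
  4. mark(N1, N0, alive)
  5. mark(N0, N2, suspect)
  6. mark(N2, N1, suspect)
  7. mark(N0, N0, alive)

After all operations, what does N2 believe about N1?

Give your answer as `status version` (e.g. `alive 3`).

Op 1: N0 marks N2=dead -> (dead,v1)
Op 2: gossip N1<->N2 -> N1.N0=(alive,v0) N1.N1=(alive,v0) N1.N2=(alive,v0) | N2.N0=(alive,v0) N2.N1=(alive,v0) N2.N2=(alive,v0)
Op 3: gossip N0<->N1 -> N0.N0=(alive,v0) N0.N1=(alive,v0) N0.N2=(dead,v1) | N1.N0=(alive,v0) N1.N1=(alive,v0) N1.N2=(dead,v1)
Op 4: N1 marks N0=alive -> (alive,v1)
Op 5: N0 marks N2=suspect -> (suspect,v2)
Op 6: N2 marks N1=suspect -> (suspect,v1)
Op 7: N0 marks N0=alive -> (alive,v1)

Answer: suspect 1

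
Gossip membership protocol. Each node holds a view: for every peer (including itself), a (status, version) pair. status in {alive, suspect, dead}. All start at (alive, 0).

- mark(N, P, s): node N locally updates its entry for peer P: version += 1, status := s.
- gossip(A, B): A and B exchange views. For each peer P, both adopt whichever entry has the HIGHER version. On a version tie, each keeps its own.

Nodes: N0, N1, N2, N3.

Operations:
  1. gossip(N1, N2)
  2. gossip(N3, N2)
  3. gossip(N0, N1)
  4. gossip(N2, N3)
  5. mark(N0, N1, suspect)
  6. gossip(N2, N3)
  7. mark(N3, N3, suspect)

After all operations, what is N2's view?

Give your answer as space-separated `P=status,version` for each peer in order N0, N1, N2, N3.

Answer: N0=alive,0 N1=alive,0 N2=alive,0 N3=alive,0

Derivation:
Op 1: gossip N1<->N2 -> N1.N0=(alive,v0) N1.N1=(alive,v0) N1.N2=(alive,v0) N1.N3=(alive,v0) | N2.N0=(alive,v0) N2.N1=(alive,v0) N2.N2=(alive,v0) N2.N3=(alive,v0)
Op 2: gossip N3<->N2 -> N3.N0=(alive,v0) N3.N1=(alive,v0) N3.N2=(alive,v0) N3.N3=(alive,v0) | N2.N0=(alive,v0) N2.N1=(alive,v0) N2.N2=(alive,v0) N2.N3=(alive,v0)
Op 3: gossip N0<->N1 -> N0.N0=(alive,v0) N0.N1=(alive,v0) N0.N2=(alive,v0) N0.N3=(alive,v0) | N1.N0=(alive,v0) N1.N1=(alive,v0) N1.N2=(alive,v0) N1.N3=(alive,v0)
Op 4: gossip N2<->N3 -> N2.N0=(alive,v0) N2.N1=(alive,v0) N2.N2=(alive,v0) N2.N3=(alive,v0) | N3.N0=(alive,v0) N3.N1=(alive,v0) N3.N2=(alive,v0) N3.N3=(alive,v0)
Op 5: N0 marks N1=suspect -> (suspect,v1)
Op 6: gossip N2<->N3 -> N2.N0=(alive,v0) N2.N1=(alive,v0) N2.N2=(alive,v0) N2.N3=(alive,v0) | N3.N0=(alive,v0) N3.N1=(alive,v0) N3.N2=(alive,v0) N3.N3=(alive,v0)
Op 7: N3 marks N3=suspect -> (suspect,v1)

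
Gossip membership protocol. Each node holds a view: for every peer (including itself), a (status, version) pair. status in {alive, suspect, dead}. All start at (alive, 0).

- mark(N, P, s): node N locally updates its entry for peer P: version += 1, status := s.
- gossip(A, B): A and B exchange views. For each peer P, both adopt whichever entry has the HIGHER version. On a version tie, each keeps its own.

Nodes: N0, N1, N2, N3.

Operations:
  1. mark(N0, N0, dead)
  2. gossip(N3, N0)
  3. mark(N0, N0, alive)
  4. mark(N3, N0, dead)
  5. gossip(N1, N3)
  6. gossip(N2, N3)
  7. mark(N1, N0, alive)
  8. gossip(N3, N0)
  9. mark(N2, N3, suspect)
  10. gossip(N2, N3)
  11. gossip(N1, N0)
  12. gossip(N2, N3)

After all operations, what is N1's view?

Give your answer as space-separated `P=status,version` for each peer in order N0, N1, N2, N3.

Op 1: N0 marks N0=dead -> (dead,v1)
Op 2: gossip N3<->N0 -> N3.N0=(dead,v1) N3.N1=(alive,v0) N3.N2=(alive,v0) N3.N3=(alive,v0) | N0.N0=(dead,v1) N0.N1=(alive,v0) N0.N2=(alive,v0) N0.N3=(alive,v0)
Op 3: N0 marks N0=alive -> (alive,v2)
Op 4: N3 marks N0=dead -> (dead,v2)
Op 5: gossip N1<->N3 -> N1.N0=(dead,v2) N1.N1=(alive,v0) N1.N2=(alive,v0) N1.N3=(alive,v0) | N3.N0=(dead,v2) N3.N1=(alive,v0) N3.N2=(alive,v0) N3.N3=(alive,v0)
Op 6: gossip N2<->N3 -> N2.N0=(dead,v2) N2.N1=(alive,v0) N2.N2=(alive,v0) N2.N3=(alive,v0) | N3.N0=(dead,v2) N3.N1=(alive,v0) N3.N2=(alive,v0) N3.N3=(alive,v0)
Op 7: N1 marks N0=alive -> (alive,v3)
Op 8: gossip N3<->N0 -> N3.N0=(dead,v2) N3.N1=(alive,v0) N3.N2=(alive,v0) N3.N3=(alive,v0) | N0.N0=(alive,v2) N0.N1=(alive,v0) N0.N2=(alive,v0) N0.N3=(alive,v0)
Op 9: N2 marks N3=suspect -> (suspect,v1)
Op 10: gossip N2<->N3 -> N2.N0=(dead,v2) N2.N1=(alive,v0) N2.N2=(alive,v0) N2.N3=(suspect,v1) | N3.N0=(dead,v2) N3.N1=(alive,v0) N3.N2=(alive,v0) N3.N3=(suspect,v1)
Op 11: gossip N1<->N0 -> N1.N0=(alive,v3) N1.N1=(alive,v0) N1.N2=(alive,v0) N1.N3=(alive,v0) | N0.N0=(alive,v3) N0.N1=(alive,v0) N0.N2=(alive,v0) N0.N3=(alive,v0)
Op 12: gossip N2<->N3 -> N2.N0=(dead,v2) N2.N1=(alive,v0) N2.N2=(alive,v0) N2.N3=(suspect,v1) | N3.N0=(dead,v2) N3.N1=(alive,v0) N3.N2=(alive,v0) N3.N3=(suspect,v1)

Answer: N0=alive,3 N1=alive,0 N2=alive,0 N3=alive,0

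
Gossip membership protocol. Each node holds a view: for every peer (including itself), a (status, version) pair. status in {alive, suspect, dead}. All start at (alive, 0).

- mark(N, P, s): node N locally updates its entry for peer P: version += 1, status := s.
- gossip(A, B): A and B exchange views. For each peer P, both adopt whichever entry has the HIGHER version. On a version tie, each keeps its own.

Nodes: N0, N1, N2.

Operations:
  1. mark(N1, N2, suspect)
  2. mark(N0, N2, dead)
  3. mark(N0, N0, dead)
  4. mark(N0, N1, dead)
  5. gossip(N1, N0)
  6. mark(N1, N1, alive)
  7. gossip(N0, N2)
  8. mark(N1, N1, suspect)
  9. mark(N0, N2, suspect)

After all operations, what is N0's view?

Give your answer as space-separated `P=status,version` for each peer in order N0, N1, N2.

Op 1: N1 marks N2=suspect -> (suspect,v1)
Op 2: N0 marks N2=dead -> (dead,v1)
Op 3: N0 marks N0=dead -> (dead,v1)
Op 4: N0 marks N1=dead -> (dead,v1)
Op 5: gossip N1<->N0 -> N1.N0=(dead,v1) N1.N1=(dead,v1) N1.N2=(suspect,v1) | N0.N0=(dead,v1) N0.N1=(dead,v1) N0.N2=(dead,v1)
Op 6: N1 marks N1=alive -> (alive,v2)
Op 7: gossip N0<->N2 -> N0.N0=(dead,v1) N0.N1=(dead,v1) N0.N2=(dead,v1) | N2.N0=(dead,v1) N2.N1=(dead,v1) N2.N2=(dead,v1)
Op 8: N1 marks N1=suspect -> (suspect,v3)
Op 9: N0 marks N2=suspect -> (suspect,v2)

Answer: N0=dead,1 N1=dead,1 N2=suspect,2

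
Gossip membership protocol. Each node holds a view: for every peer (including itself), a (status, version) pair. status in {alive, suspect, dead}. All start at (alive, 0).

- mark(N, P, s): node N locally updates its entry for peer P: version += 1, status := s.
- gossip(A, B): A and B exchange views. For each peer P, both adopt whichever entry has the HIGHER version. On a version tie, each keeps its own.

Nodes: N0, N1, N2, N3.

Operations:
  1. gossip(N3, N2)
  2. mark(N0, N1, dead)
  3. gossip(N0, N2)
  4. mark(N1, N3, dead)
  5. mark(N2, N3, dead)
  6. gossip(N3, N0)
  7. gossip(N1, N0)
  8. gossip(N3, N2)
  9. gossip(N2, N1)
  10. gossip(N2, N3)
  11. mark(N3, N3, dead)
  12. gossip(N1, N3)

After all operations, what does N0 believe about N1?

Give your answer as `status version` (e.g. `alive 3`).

Op 1: gossip N3<->N2 -> N3.N0=(alive,v0) N3.N1=(alive,v0) N3.N2=(alive,v0) N3.N3=(alive,v0) | N2.N0=(alive,v0) N2.N1=(alive,v0) N2.N2=(alive,v0) N2.N3=(alive,v0)
Op 2: N0 marks N1=dead -> (dead,v1)
Op 3: gossip N0<->N2 -> N0.N0=(alive,v0) N0.N1=(dead,v1) N0.N2=(alive,v0) N0.N3=(alive,v0) | N2.N0=(alive,v0) N2.N1=(dead,v1) N2.N2=(alive,v0) N2.N3=(alive,v0)
Op 4: N1 marks N3=dead -> (dead,v1)
Op 5: N2 marks N3=dead -> (dead,v1)
Op 6: gossip N3<->N0 -> N3.N0=(alive,v0) N3.N1=(dead,v1) N3.N2=(alive,v0) N3.N3=(alive,v0) | N0.N0=(alive,v0) N0.N1=(dead,v1) N0.N2=(alive,v0) N0.N3=(alive,v0)
Op 7: gossip N1<->N0 -> N1.N0=(alive,v0) N1.N1=(dead,v1) N1.N2=(alive,v0) N1.N3=(dead,v1) | N0.N0=(alive,v0) N0.N1=(dead,v1) N0.N2=(alive,v0) N0.N3=(dead,v1)
Op 8: gossip N3<->N2 -> N3.N0=(alive,v0) N3.N1=(dead,v1) N3.N2=(alive,v0) N3.N3=(dead,v1) | N2.N0=(alive,v0) N2.N1=(dead,v1) N2.N2=(alive,v0) N2.N3=(dead,v1)
Op 9: gossip N2<->N1 -> N2.N0=(alive,v0) N2.N1=(dead,v1) N2.N2=(alive,v0) N2.N3=(dead,v1) | N1.N0=(alive,v0) N1.N1=(dead,v1) N1.N2=(alive,v0) N1.N3=(dead,v1)
Op 10: gossip N2<->N3 -> N2.N0=(alive,v0) N2.N1=(dead,v1) N2.N2=(alive,v0) N2.N3=(dead,v1) | N3.N0=(alive,v0) N3.N1=(dead,v1) N3.N2=(alive,v0) N3.N3=(dead,v1)
Op 11: N3 marks N3=dead -> (dead,v2)
Op 12: gossip N1<->N3 -> N1.N0=(alive,v0) N1.N1=(dead,v1) N1.N2=(alive,v0) N1.N3=(dead,v2) | N3.N0=(alive,v0) N3.N1=(dead,v1) N3.N2=(alive,v0) N3.N3=(dead,v2)

Answer: dead 1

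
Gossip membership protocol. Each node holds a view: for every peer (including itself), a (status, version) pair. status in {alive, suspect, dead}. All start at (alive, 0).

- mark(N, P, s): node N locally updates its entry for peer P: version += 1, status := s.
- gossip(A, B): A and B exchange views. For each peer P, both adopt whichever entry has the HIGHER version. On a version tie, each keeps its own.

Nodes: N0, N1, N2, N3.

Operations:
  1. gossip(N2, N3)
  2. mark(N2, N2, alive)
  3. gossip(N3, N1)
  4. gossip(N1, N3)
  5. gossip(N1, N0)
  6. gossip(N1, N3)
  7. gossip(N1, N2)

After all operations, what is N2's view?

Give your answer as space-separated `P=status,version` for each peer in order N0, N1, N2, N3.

Answer: N0=alive,0 N1=alive,0 N2=alive,1 N3=alive,0

Derivation:
Op 1: gossip N2<->N3 -> N2.N0=(alive,v0) N2.N1=(alive,v0) N2.N2=(alive,v0) N2.N3=(alive,v0) | N3.N0=(alive,v0) N3.N1=(alive,v0) N3.N2=(alive,v0) N3.N3=(alive,v0)
Op 2: N2 marks N2=alive -> (alive,v1)
Op 3: gossip N3<->N1 -> N3.N0=(alive,v0) N3.N1=(alive,v0) N3.N2=(alive,v0) N3.N3=(alive,v0) | N1.N0=(alive,v0) N1.N1=(alive,v0) N1.N2=(alive,v0) N1.N3=(alive,v0)
Op 4: gossip N1<->N3 -> N1.N0=(alive,v0) N1.N1=(alive,v0) N1.N2=(alive,v0) N1.N3=(alive,v0) | N3.N0=(alive,v0) N3.N1=(alive,v0) N3.N2=(alive,v0) N3.N3=(alive,v0)
Op 5: gossip N1<->N0 -> N1.N0=(alive,v0) N1.N1=(alive,v0) N1.N2=(alive,v0) N1.N3=(alive,v0) | N0.N0=(alive,v0) N0.N1=(alive,v0) N0.N2=(alive,v0) N0.N3=(alive,v0)
Op 6: gossip N1<->N3 -> N1.N0=(alive,v0) N1.N1=(alive,v0) N1.N2=(alive,v0) N1.N3=(alive,v0) | N3.N0=(alive,v0) N3.N1=(alive,v0) N3.N2=(alive,v0) N3.N3=(alive,v0)
Op 7: gossip N1<->N2 -> N1.N0=(alive,v0) N1.N1=(alive,v0) N1.N2=(alive,v1) N1.N3=(alive,v0) | N2.N0=(alive,v0) N2.N1=(alive,v0) N2.N2=(alive,v1) N2.N3=(alive,v0)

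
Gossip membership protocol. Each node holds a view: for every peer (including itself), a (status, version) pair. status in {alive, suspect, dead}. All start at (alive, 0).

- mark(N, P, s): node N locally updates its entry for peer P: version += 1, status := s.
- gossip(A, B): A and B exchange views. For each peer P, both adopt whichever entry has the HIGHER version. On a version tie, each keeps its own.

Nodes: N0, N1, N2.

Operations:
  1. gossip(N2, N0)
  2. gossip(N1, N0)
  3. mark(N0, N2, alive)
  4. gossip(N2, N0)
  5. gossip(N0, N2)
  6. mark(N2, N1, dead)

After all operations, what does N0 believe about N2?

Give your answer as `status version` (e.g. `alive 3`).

Answer: alive 1

Derivation:
Op 1: gossip N2<->N0 -> N2.N0=(alive,v0) N2.N1=(alive,v0) N2.N2=(alive,v0) | N0.N0=(alive,v0) N0.N1=(alive,v0) N0.N2=(alive,v0)
Op 2: gossip N1<->N0 -> N1.N0=(alive,v0) N1.N1=(alive,v0) N1.N2=(alive,v0) | N0.N0=(alive,v0) N0.N1=(alive,v0) N0.N2=(alive,v0)
Op 3: N0 marks N2=alive -> (alive,v1)
Op 4: gossip N2<->N0 -> N2.N0=(alive,v0) N2.N1=(alive,v0) N2.N2=(alive,v1) | N0.N0=(alive,v0) N0.N1=(alive,v0) N0.N2=(alive,v1)
Op 5: gossip N0<->N2 -> N0.N0=(alive,v0) N0.N1=(alive,v0) N0.N2=(alive,v1) | N2.N0=(alive,v0) N2.N1=(alive,v0) N2.N2=(alive,v1)
Op 6: N2 marks N1=dead -> (dead,v1)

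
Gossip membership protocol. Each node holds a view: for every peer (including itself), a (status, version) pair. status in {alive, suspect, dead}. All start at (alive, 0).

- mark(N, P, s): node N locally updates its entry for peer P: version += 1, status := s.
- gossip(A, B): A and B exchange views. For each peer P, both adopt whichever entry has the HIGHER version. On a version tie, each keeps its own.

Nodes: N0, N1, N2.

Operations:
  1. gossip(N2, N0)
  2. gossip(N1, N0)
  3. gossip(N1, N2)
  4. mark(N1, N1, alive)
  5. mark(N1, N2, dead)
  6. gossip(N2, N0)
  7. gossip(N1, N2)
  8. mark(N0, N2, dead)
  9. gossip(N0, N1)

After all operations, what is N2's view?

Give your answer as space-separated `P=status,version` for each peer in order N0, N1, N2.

Answer: N0=alive,0 N1=alive,1 N2=dead,1

Derivation:
Op 1: gossip N2<->N0 -> N2.N0=(alive,v0) N2.N1=(alive,v0) N2.N2=(alive,v0) | N0.N0=(alive,v0) N0.N1=(alive,v0) N0.N2=(alive,v0)
Op 2: gossip N1<->N0 -> N1.N0=(alive,v0) N1.N1=(alive,v0) N1.N2=(alive,v0) | N0.N0=(alive,v0) N0.N1=(alive,v0) N0.N2=(alive,v0)
Op 3: gossip N1<->N2 -> N1.N0=(alive,v0) N1.N1=(alive,v0) N1.N2=(alive,v0) | N2.N0=(alive,v0) N2.N1=(alive,v0) N2.N2=(alive,v0)
Op 4: N1 marks N1=alive -> (alive,v1)
Op 5: N1 marks N2=dead -> (dead,v1)
Op 6: gossip N2<->N0 -> N2.N0=(alive,v0) N2.N1=(alive,v0) N2.N2=(alive,v0) | N0.N0=(alive,v0) N0.N1=(alive,v0) N0.N2=(alive,v0)
Op 7: gossip N1<->N2 -> N1.N0=(alive,v0) N1.N1=(alive,v1) N1.N2=(dead,v1) | N2.N0=(alive,v0) N2.N1=(alive,v1) N2.N2=(dead,v1)
Op 8: N0 marks N2=dead -> (dead,v1)
Op 9: gossip N0<->N1 -> N0.N0=(alive,v0) N0.N1=(alive,v1) N0.N2=(dead,v1) | N1.N0=(alive,v0) N1.N1=(alive,v1) N1.N2=(dead,v1)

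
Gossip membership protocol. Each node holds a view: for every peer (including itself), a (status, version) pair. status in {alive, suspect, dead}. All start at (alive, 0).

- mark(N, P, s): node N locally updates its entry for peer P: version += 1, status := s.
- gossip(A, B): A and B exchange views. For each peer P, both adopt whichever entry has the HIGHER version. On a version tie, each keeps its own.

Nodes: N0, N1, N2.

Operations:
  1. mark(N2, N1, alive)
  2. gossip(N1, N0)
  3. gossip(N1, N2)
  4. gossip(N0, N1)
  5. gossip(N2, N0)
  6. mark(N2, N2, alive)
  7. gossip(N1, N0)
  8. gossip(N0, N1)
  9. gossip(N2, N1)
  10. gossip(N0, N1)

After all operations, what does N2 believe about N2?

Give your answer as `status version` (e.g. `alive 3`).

Op 1: N2 marks N1=alive -> (alive,v1)
Op 2: gossip N1<->N0 -> N1.N0=(alive,v0) N1.N1=(alive,v0) N1.N2=(alive,v0) | N0.N0=(alive,v0) N0.N1=(alive,v0) N0.N2=(alive,v0)
Op 3: gossip N1<->N2 -> N1.N0=(alive,v0) N1.N1=(alive,v1) N1.N2=(alive,v0) | N2.N0=(alive,v0) N2.N1=(alive,v1) N2.N2=(alive,v0)
Op 4: gossip N0<->N1 -> N0.N0=(alive,v0) N0.N1=(alive,v1) N0.N2=(alive,v0) | N1.N0=(alive,v0) N1.N1=(alive,v1) N1.N2=(alive,v0)
Op 5: gossip N2<->N0 -> N2.N0=(alive,v0) N2.N1=(alive,v1) N2.N2=(alive,v0) | N0.N0=(alive,v0) N0.N1=(alive,v1) N0.N2=(alive,v0)
Op 6: N2 marks N2=alive -> (alive,v1)
Op 7: gossip N1<->N0 -> N1.N0=(alive,v0) N1.N1=(alive,v1) N1.N2=(alive,v0) | N0.N0=(alive,v0) N0.N1=(alive,v1) N0.N2=(alive,v0)
Op 8: gossip N0<->N1 -> N0.N0=(alive,v0) N0.N1=(alive,v1) N0.N2=(alive,v0) | N1.N0=(alive,v0) N1.N1=(alive,v1) N1.N2=(alive,v0)
Op 9: gossip N2<->N1 -> N2.N0=(alive,v0) N2.N1=(alive,v1) N2.N2=(alive,v1) | N1.N0=(alive,v0) N1.N1=(alive,v1) N1.N2=(alive,v1)
Op 10: gossip N0<->N1 -> N0.N0=(alive,v0) N0.N1=(alive,v1) N0.N2=(alive,v1) | N1.N0=(alive,v0) N1.N1=(alive,v1) N1.N2=(alive,v1)

Answer: alive 1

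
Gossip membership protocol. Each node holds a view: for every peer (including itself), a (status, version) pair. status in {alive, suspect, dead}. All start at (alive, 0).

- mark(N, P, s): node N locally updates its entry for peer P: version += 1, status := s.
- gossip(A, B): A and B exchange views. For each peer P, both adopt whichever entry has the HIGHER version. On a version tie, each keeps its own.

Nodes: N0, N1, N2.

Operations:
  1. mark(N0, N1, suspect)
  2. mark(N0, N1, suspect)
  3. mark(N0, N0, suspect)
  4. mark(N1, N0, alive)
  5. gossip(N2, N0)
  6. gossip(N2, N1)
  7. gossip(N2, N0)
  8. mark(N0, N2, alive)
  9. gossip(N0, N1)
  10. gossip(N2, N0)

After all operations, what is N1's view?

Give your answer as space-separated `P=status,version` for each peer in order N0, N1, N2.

Answer: N0=alive,1 N1=suspect,2 N2=alive,1

Derivation:
Op 1: N0 marks N1=suspect -> (suspect,v1)
Op 2: N0 marks N1=suspect -> (suspect,v2)
Op 3: N0 marks N0=suspect -> (suspect,v1)
Op 4: N1 marks N0=alive -> (alive,v1)
Op 5: gossip N2<->N0 -> N2.N0=(suspect,v1) N2.N1=(suspect,v2) N2.N2=(alive,v0) | N0.N0=(suspect,v1) N0.N1=(suspect,v2) N0.N2=(alive,v0)
Op 6: gossip N2<->N1 -> N2.N0=(suspect,v1) N2.N1=(suspect,v2) N2.N2=(alive,v0) | N1.N0=(alive,v1) N1.N1=(suspect,v2) N1.N2=(alive,v0)
Op 7: gossip N2<->N0 -> N2.N0=(suspect,v1) N2.N1=(suspect,v2) N2.N2=(alive,v0) | N0.N0=(suspect,v1) N0.N1=(suspect,v2) N0.N2=(alive,v0)
Op 8: N0 marks N2=alive -> (alive,v1)
Op 9: gossip N0<->N1 -> N0.N0=(suspect,v1) N0.N1=(suspect,v2) N0.N2=(alive,v1) | N1.N0=(alive,v1) N1.N1=(suspect,v2) N1.N2=(alive,v1)
Op 10: gossip N2<->N0 -> N2.N0=(suspect,v1) N2.N1=(suspect,v2) N2.N2=(alive,v1) | N0.N0=(suspect,v1) N0.N1=(suspect,v2) N0.N2=(alive,v1)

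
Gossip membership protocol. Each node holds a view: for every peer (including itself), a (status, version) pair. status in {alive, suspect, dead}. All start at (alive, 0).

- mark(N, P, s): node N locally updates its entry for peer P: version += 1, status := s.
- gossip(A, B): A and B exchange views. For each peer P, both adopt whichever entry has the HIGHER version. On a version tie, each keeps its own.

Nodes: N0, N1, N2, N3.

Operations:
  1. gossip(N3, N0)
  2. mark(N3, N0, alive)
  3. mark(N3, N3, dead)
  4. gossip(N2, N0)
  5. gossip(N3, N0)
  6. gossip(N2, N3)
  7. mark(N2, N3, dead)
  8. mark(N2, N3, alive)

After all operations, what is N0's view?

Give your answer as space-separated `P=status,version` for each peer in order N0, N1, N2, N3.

Op 1: gossip N3<->N0 -> N3.N0=(alive,v0) N3.N1=(alive,v0) N3.N2=(alive,v0) N3.N3=(alive,v0) | N0.N0=(alive,v0) N0.N1=(alive,v0) N0.N2=(alive,v0) N0.N3=(alive,v0)
Op 2: N3 marks N0=alive -> (alive,v1)
Op 3: N3 marks N3=dead -> (dead,v1)
Op 4: gossip N2<->N0 -> N2.N0=(alive,v0) N2.N1=(alive,v0) N2.N2=(alive,v0) N2.N3=(alive,v0) | N0.N0=(alive,v0) N0.N1=(alive,v0) N0.N2=(alive,v0) N0.N3=(alive,v0)
Op 5: gossip N3<->N0 -> N3.N0=(alive,v1) N3.N1=(alive,v0) N3.N2=(alive,v0) N3.N3=(dead,v1) | N0.N0=(alive,v1) N0.N1=(alive,v0) N0.N2=(alive,v0) N0.N3=(dead,v1)
Op 6: gossip N2<->N3 -> N2.N0=(alive,v1) N2.N1=(alive,v0) N2.N2=(alive,v0) N2.N3=(dead,v1) | N3.N0=(alive,v1) N3.N1=(alive,v0) N3.N2=(alive,v0) N3.N3=(dead,v1)
Op 7: N2 marks N3=dead -> (dead,v2)
Op 8: N2 marks N3=alive -> (alive,v3)

Answer: N0=alive,1 N1=alive,0 N2=alive,0 N3=dead,1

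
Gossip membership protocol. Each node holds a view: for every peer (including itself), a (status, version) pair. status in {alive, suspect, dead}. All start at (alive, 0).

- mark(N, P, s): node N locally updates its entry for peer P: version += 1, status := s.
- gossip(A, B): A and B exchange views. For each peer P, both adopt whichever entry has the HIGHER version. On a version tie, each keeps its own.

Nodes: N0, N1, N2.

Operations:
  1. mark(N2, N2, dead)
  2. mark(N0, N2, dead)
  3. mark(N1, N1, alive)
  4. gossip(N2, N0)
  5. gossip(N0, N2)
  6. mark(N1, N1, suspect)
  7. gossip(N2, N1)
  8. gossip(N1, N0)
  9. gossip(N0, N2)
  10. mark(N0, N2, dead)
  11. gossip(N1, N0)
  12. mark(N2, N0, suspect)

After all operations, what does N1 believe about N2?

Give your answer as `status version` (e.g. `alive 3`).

Op 1: N2 marks N2=dead -> (dead,v1)
Op 2: N0 marks N2=dead -> (dead,v1)
Op 3: N1 marks N1=alive -> (alive,v1)
Op 4: gossip N2<->N0 -> N2.N0=(alive,v0) N2.N1=(alive,v0) N2.N2=(dead,v1) | N0.N0=(alive,v0) N0.N1=(alive,v0) N0.N2=(dead,v1)
Op 5: gossip N0<->N2 -> N0.N0=(alive,v0) N0.N1=(alive,v0) N0.N2=(dead,v1) | N2.N0=(alive,v0) N2.N1=(alive,v0) N2.N2=(dead,v1)
Op 6: N1 marks N1=suspect -> (suspect,v2)
Op 7: gossip N2<->N1 -> N2.N0=(alive,v0) N2.N1=(suspect,v2) N2.N2=(dead,v1) | N1.N0=(alive,v0) N1.N1=(suspect,v2) N1.N2=(dead,v1)
Op 8: gossip N1<->N0 -> N1.N0=(alive,v0) N1.N1=(suspect,v2) N1.N2=(dead,v1) | N0.N0=(alive,v0) N0.N1=(suspect,v2) N0.N2=(dead,v1)
Op 9: gossip N0<->N2 -> N0.N0=(alive,v0) N0.N1=(suspect,v2) N0.N2=(dead,v1) | N2.N0=(alive,v0) N2.N1=(suspect,v2) N2.N2=(dead,v1)
Op 10: N0 marks N2=dead -> (dead,v2)
Op 11: gossip N1<->N0 -> N1.N0=(alive,v0) N1.N1=(suspect,v2) N1.N2=(dead,v2) | N0.N0=(alive,v0) N0.N1=(suspect,v2) N0.N2=(dead,v2)
Op 12: N2 marks N0=suspect -> (suspect,v1)

Answer: dead 2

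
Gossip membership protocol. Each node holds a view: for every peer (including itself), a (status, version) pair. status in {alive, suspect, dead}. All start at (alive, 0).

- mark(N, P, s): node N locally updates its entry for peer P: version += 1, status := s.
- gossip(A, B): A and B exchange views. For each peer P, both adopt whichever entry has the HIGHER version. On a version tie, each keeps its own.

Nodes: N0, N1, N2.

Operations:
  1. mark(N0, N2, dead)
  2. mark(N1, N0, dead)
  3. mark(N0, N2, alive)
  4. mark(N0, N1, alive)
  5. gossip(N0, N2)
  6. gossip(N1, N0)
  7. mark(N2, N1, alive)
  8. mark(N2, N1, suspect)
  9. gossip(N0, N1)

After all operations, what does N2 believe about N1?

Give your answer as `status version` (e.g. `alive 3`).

Answer: suspect 3

Derivation:
Op 1: N0 marks N2=dead -> (dead,v1)
Op 2: N1 marks N0=dead -> (dead,v1)
Op 3: N0 marks N2=alive -> (alive,v2)
Op 4: N0 marks N1=alive -> (alive,v1)
Op 5: gossip N0<->N2 -> N0.N0=(alive,v0) N0.N1=(alive,v1) N0.N2=(alive,v2) | N2.N0=(alive,v0) N2.N1=(alive,v1) N2.N2=(alive,v2)
Op 6: gossip N1<->N0 -> N1.N0=(dead,v1) N1.N1=(alive,v1) N1.N2=(alive,v2) | N0.N0=(dead,v1) N0.N1=(alive,v1) N0.N2=(alive,v2)
Op 7: N2 marks N1=alive -> (alive,v2)
Op 8: N2 marks N1=suspect -> (suspect,v3)
Op 9: gossip N0<->N1 -> N0.N0=(dead,v1) N0.N1=(alive,v1) N0.N2=(alive,v2) | N1.N0=(dead,v1) N1.N1=(alive,v1) N1.N2=(alive,v2)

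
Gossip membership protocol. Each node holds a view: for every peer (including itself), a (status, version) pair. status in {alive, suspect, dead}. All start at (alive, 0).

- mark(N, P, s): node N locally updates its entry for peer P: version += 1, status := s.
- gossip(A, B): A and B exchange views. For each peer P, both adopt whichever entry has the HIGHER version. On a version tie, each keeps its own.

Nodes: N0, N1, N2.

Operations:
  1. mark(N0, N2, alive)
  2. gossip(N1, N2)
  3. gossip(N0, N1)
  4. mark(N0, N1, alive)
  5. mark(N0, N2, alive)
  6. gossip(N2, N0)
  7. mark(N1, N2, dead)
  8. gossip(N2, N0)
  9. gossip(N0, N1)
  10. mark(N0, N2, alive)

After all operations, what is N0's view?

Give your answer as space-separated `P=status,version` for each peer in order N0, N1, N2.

Answer: N0=alive,0 N1=alive,1 N2=alive,3

Derivation:
Op 1: N0 marks N2=alive -> (alive,v1)
Op 2: gossip N1<->N2 -> N1.N0=(alive,v0) N1.N1=(alive,v0) N1.N2=(alive,v0) | N2.N0=(alive,v0) N2.N1=(alive,v0) N2.N2=(alive,v0)
Op 3: gossip N0<->N1 -> N0.N0=(alive,v0) N0.N1=(alive,v0) N0.N2=(alive,v1) | N1.N0=(alive,v0) N1.N1=(alive,v0) N1.N2=(alive,v1)
Op 4: N0 marks N1=alive -> (alive,v1)
Op 5: N0 marks N2=alive -> (alive,v2)
Op 6: gossip N2<->N0 -> N2.N0=(alive,v0) N2.N1=(alive,v1) N2.N2=(alive,v2) | N0.N0=(alive,v0) N0.N1=(alive,v1) N0.N2=(alive,v2)
Op 7: N1 marks N2=dead -> (dead,v2)
Op 8: gossip N2<->N0 -> N2.N0=(alive,v0) N2.N1=(alive,v1) N2.N2=(alive,v2) | N0.N0=(alive,v0) N0.N1=(alive,v1) N0.N2=(alive,v2)
Op 9: gossip N0<->N1 -> N0.N0=(alive,v0) N0.N1=(alive,v1) N0.N2=(alive,v2) | N1.N0=(alive,v0) N1.N1=(alive,v1) N1.N2=(dead,v2)
Op 10: N0 marks N2=alive -> (alive,v3)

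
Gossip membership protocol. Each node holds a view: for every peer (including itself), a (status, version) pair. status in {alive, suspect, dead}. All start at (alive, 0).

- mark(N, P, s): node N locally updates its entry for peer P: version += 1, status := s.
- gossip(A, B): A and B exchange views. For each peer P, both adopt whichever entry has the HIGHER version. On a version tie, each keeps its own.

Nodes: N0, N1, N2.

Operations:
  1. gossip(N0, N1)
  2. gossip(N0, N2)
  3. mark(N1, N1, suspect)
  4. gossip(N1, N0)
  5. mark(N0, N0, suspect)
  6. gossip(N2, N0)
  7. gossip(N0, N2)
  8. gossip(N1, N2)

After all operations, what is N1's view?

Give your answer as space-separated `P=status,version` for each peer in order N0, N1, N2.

Op 1: gossip N0<->N1 -> N0.N0=(alive,v0) N0.N1=(alive,v0) N0.N2=(alive,v0) | N1.N0=(alive,v0) N1.N1=(alive,v0) N1.N2=(alive,v0)
Op 2: gossip N0<->N2 -> N0.N0=(alive,v0) N0.N1=(alive,v0) N0.N2=(alive,v0) | N2.N0=(alive,v0) N2.N1=(alive,v0) N2.N2=(alive,v0)
Op 3: N1 marks N1=suspect -> (suspect,v1)
Op 4: gossip N1<->N0 -> N1.N0=(alive,v0) N1.N1=(suspect,v1) N1.N2=(alive,v0) | N0.N0=(alive,v0) N0.N1=(suspect,v1) N0.N2=(alive,v0)
Op 5: N0 marks N0=suspect -> (suspect,v1)
Op 6: gossip N2<->N0 -> N2.N0=(suspect,v1) N2.N1=(suspect,v1) N2.N2=(alive,v0) | N0.N0=(suspect,v1) N0.N1=(suspect,v1) N0.N2=(alive,v0)
Op 7: gossip N0<->N2 -> N0.N0=(suspect,v1) N0.N1=(suspect,v1) N0.N2=(alive,v0) | N2.N0=(suspect,v1) N2.N1=(suspect,v1) N2.N2=(alive,v0)
Op 8: gossip N1<->N2 -> N1.N0=(suspect,v1) N1.N1=(suspect,v1) N1.N2=(alive,v0) | N2.N0=(suspect,v1) N2.N1=(suspect,v1) N2.N2=(alive,v0)

Answer: N0=suspect,1 N1=suspect,1 N2=alive,0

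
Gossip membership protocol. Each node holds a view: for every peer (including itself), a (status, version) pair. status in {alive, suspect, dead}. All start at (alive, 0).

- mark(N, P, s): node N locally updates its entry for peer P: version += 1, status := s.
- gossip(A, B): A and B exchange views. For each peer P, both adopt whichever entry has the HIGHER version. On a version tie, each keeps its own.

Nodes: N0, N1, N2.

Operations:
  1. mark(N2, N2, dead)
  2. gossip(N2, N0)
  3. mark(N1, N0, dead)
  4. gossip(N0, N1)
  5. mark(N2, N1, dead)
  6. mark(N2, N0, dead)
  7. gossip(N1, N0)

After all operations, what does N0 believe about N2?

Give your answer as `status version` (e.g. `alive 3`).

Answer: dead 1

Derivation:
Op 1: N2 marks N2=dead -> (dead,v1)
Op 2: gossip N2<->N0 -> N2.N0=(alive,v0) N2.N1=(alive,v0) N2.N2=(dead,v1) | N0.N0=(alive,v0) N0.N1=(alive,v0) N0.N2=(dead,v1)
Op 3: N1 marks N0=dead -> (dead,v1)
Op 4: gossip N0<->N1 -> N0.N0=(dead,v1) N0.N1=(alive,v0) N0.N2=(dead,v1) | N1.N0=(dead,v1) N1.N1=(alive,v0) N1.N2=(dead,v1)
Op 5: N2 marks N1=dead -> (dead,v1)
Op 6: N2 marks N0=dead -> (dead,v1)
Op 7: gossip N1<->N0 -> N1.N0=(dead,v1) N1.N1=(alive,v0) N1.N2=(dead,v1) | N0.N0=(dead,v1) N0.N1=(alive,v0) N0.N2=(dead,v1)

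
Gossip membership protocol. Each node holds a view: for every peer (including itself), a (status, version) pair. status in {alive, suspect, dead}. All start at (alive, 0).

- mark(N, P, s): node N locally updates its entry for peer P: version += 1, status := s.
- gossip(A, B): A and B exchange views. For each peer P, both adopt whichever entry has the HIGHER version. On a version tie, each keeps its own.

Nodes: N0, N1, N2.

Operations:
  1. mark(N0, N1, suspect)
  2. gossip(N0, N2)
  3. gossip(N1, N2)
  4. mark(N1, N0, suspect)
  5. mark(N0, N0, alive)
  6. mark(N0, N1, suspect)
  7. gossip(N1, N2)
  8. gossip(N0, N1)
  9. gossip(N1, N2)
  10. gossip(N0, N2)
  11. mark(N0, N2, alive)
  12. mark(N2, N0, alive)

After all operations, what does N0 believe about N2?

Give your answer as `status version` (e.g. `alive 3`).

Answer: alive 1

Derivation:
Op 1: N0 marks N1=suspect -> (suspect,v1)
Op 2: gossip N0<->N2 -> N0.N0=(alive,v0) N0.N1=(suspect,v1) N0.N2=(alive,v0) | N2.N0=(alive,v0) N2.N1=(suspect,v1) N2.N2=(alive,v0)
Op 3: gossip N1<->N2 -> N1.N0=(alive,v0) N1.N1=(suspect,v1) N1.N2=(alive,v0) | N2.N0=(alive,v0) N2.N1=(suspect,v1) N2.N2=(alive,v0)
Op 4: N1 marks N0=suspect -> (suspect,v1)
Op 5: N0 marks N0=alive -> (alive,v1)
Op 6: N0 marks N1=suspect -> (suspect,v2)
Op 7: gossip N1<->N2 -> N1.N0=(suspect,v1) N1.N1=(suspect,v1) N1.N2=(alive,v0) | N2.N0=(suspect,v1) N2.N1=(suspect,v1) N2.N2=(alive,v0)
Op 8: gossip N0<->N1 -> N0.N0=(alive,v1) N0.N1=(suspect,v2) N0.N2=(alive,v0) | N1.N0=(suspect,v1) N1.N1=(suspect,v2) N1.N2=(alive,v0)
Op 9: gossip N1<->N2 -> N1.N0=(suspect,v1) N1.N1=(suspect,v2) N1.N2=(alive,v0) | N2.N0=(suspect,v1) N2.N1=(suspect,v2) N2.N2=(alive,v0)
Op 10: gossip N0<->N2 -> N0.N0=(alive,v1) N0.N1=(suspect,v2) N0.N2=(alive,v0) | N2.N0=(suspect,v1) N2.N1=(suspect,v2) N2.N2=(alive,v0)
Op 11: N0 marks N2=alive -> (alive,v1)
Op 12: N2 marks N0=alive -> (alive,v2)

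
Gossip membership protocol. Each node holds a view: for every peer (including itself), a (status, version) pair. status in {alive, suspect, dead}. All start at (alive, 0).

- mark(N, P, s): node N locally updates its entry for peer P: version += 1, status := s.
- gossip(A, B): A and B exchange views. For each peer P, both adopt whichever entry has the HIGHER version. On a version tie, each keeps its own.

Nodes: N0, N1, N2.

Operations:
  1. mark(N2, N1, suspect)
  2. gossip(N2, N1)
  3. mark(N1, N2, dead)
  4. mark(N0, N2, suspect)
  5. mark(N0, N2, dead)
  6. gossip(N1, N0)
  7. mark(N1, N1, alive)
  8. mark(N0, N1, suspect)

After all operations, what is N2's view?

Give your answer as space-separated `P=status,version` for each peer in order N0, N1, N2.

Op 1: N2 marks N1=suspect -> (suspect,v1)
Op 2: gossip N2<->N1 -> N2.N0=(alive,v0) N2.N1=(suspect,v1) N2.N2=(alive,v0) | N1.N0=(alive,v0) N1.N1=(suspect,v1) N1.N2=(alive,v0)
Op 3: N1 marks N2=dead -> (dead,v1)
Op 4: N0 marks N2=suspect -> (suspect,v1)
Op 5: N0 marks N2=dead -> (dead,v2)
Op 6: gossip N1<->N0 -> N1.N0=(alive,v0) N1.N1=(suspect,v1) N1.N2=(dead,v2) | N0.N0=(alive,v0) N0.N1=(suspect,v1) N0.N2=(dead,v2)
Op 7: N1 marks N1=alive -> (alive,v2)
Op 8: N0 marks N1=suspect -> (suspect,v2)

Answer: N0=alive,0 N1=suspect,1 N2=alive,0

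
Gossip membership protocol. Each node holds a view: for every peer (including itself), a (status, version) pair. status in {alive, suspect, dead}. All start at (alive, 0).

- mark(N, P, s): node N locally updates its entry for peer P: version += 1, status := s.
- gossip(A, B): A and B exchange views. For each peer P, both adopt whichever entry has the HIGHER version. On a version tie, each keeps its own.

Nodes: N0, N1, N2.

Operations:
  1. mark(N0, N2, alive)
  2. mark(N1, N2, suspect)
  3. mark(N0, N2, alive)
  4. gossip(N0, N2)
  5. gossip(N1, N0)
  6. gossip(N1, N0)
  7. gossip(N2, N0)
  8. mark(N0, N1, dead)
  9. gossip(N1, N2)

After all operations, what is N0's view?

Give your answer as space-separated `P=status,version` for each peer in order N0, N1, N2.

Answer: N0=alive,0 N1=dead,1 N2=alive,2

Derivation:
Op 1: N0 marks N2=alive -> (alive,v1)
Op 2: N1 marks N2=suspect -> (suspect,v1)
Op 3: N0 marks N2=alive -> (alive,v2)
Op 4: gossip N0<->N2 -> N0.N0=(alive,v0) N0.N1=(alive,v0) N0.N2=(alive,v2) | N2.N0=(alive,v0) N2.N1=(alive,v0) N2.N2=(alive,v2)
Op 5: gossip N1<->N0 -> N1.N0=(alive,v0) N1.N1=(alive,v0) N1.N2=(alive,v2) | N0.N0=(alive,v0) N0.N1=(alive,v0) N0.N2=(alive,v2)
Op 6: gossip N1<->N0 -> N1.N0=(alive,v0) N1.N1=(alive,v0) N1.N2=(alive,v2) | N0.N0=(alive,v0) N0.N1=(alive,v0) N0.N2=(alive,v2)
Op 7: gossip N2<->N0 -> N2.N0=(alive,v0) N2.N1=(alive,v0) N2.N2=(alive,v2) | N0.N0=(alive,v0) N0.N1=(alive,v0) N0.N2=(alive,v2)
Op 8: N0 marks N1=dead -> (dead,v1)
Op 9: gossip N1<->N2 -> N1.N0=(alive,v0) N1.N1=(alive,v0) N1.N2=(alive,v2) | N2.N0=(alive,v0) N2.N1=(alive,v0) N2.N2=(alive,v2)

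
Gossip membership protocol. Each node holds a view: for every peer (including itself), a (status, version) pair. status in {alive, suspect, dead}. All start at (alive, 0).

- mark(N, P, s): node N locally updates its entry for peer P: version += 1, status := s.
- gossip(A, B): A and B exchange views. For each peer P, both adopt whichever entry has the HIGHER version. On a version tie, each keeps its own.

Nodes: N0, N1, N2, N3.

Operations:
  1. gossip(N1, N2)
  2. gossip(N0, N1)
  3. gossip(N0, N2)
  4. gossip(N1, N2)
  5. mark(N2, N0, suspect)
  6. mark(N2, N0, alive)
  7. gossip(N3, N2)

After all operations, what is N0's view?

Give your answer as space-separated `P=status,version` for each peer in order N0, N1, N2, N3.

Op 1: gossip N1<->N2 -> N1.N0=(alive,v0) N1.N1=(alive,v0) N1.N2=(alive,v0) N1.N3=(alive,v0) | N2.N0=(alive,v0) N2.N1=(alive,v0) N2.N2=(alive,v0) N2.N3=(alive,v0)
Op 2: gossip N0<->N1 -> N0.N0=(alive,v0) N0.N1=(alive,v0) N0.N2=(alive,v0) N0.N3=(alive,v0) | N1.N0=(alive,v0) N1.N1=(alive,v0) N1.N2=(alive,v0) N1.N3=(alive,v0)
Op 3: gossip N0<->N2 -> N0.N0=(alive,v0) N0.N1=(alive,v0) N0.N2=(alive,v0) N0.N3=(alive,v0) | N2.N0=(alive,v0) N2.N1=(alive,v0) N2.N2=(alive,v0) N2.N3=(alive,v0)
Op 4: gossip N1<->N2 -> N1.N0=(alive,v0) N1.N1=(alive,v0) N1.N2=(alive,v0) N1.N3=(alive,v0) | N2.N0=(alive,v0) N2.N1=(alive,v0) N2.N2=(alive,v0) N2.N3=(alive,v0)
Op 5: N2 marks N0=suspect -> (suspect,v1)
Op 6: N2 marks N0=alive -> (alive,v2)
Op 7: gossip N3<->N2 -> N3.N0=(alive,v2) N3.N1=(alive,v0) N3.N2=(alive,v0) N3.N3=(alive,v0) | N2.N0=(alive,v2) N2.N1=(alive,v0) N2.N2=(alive,v0) N2.N3=(alive,v0)

Answer: N0=alive,0 N1=alive,0 N2=alive,0 N3=alive,0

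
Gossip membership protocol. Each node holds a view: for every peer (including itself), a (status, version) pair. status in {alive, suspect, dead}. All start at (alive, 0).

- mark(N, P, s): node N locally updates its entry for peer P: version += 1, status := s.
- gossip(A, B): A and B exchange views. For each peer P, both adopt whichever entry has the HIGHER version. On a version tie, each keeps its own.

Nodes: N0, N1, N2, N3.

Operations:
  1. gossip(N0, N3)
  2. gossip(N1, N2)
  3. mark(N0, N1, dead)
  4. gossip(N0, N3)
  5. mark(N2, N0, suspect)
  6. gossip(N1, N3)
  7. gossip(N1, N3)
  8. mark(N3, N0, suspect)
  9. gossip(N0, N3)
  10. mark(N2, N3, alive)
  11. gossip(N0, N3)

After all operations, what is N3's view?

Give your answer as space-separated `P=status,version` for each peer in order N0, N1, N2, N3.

Op 1: gossip N0<->N3 -> N0.N0=(alive,v0) N0.N1=(alive,v0) N0.N2=(alive,v0) N0.N3=(alive,v0) | N3.N0=(alive,v0) N3.N1=(alive,v0) N3.N2=(alive,v0) N3.N3=(alive,v0)
Op 2: gossip N1<->N2 -> N1.N0=(alive,v0) N1.N1=(alive,v0) N1.N2=(alive,v0) N1.N3=(alive,v0) | N2.N0=(alive,v0) N2.N1=(alive,v0) N2.N2=(alive,v0) N2.N3=(alive,v0)
Op 3: N0 marks N1=dead -> (dead,v1)
Op 4: gossip N0<->N3 -> N0.N0=(alive,v0) N0.N1=(dead,v1) N0.N2=(alive,v0) N0.N3=(alive,v0) | N3.N0=(alive,v0) N3.N1=(dead,v1) N3.N2=(alive,v0) N3.N3=(alive,v0)
Op 5: N2 marks N0=suspect -> (suspect,v1)
Op 6: gossip N1<->N3 -> N1.N0=(alive,v0) N1.N1=(dead,v1) N1.N2=(alive,v0) N1.N3=(alive,v0) | N3.N0=(alive,v0) N3.N1=(dead,v1) N3.N2=(alive,v0) N3.N3=(alive,v0)
Op 7: gossip N1<->N3 -> N1.N0=(alive,v0) N1.N1=(dead,v1) N1.N2=(alive,v0) N1.N3=(alive,v0) | N3.N0=(alive,v0) N3.N1=(dead,v1) N3.N2=(alive,v0) N3.N3=(alive,v0)
Op 8: N3 marks N0=suspect -> (suspect,v1)
Op 9: gossip N0<->N3 -> N0.N0=(suspect,v1) N0.N1=(dead,v1) N0.N2=(alive,v0) N0.N3=(alive,v0) | N3.N0=(suspect,v1) N3.N1=(dead,v1) N3.N2=(alive,v0) N3.N3=(alive,v0)
Op 10: N2 marks N3=alive -> (alive,v1)
Op 11: gossip N0<->N3 -> N0.N0=(suspect,v1) N0.N1=(dead,v1) N0.N2=(alive,v0) N0.N3=(alive,v0) | N3.N0=(suspect,v1) N3.N1=(dead,v1) N3.N2=(alive,v0) N3.N3=(alive,v0)

Answer: N0=suspect,1 N1=dead,1 N2=alive,0 N3=alive,0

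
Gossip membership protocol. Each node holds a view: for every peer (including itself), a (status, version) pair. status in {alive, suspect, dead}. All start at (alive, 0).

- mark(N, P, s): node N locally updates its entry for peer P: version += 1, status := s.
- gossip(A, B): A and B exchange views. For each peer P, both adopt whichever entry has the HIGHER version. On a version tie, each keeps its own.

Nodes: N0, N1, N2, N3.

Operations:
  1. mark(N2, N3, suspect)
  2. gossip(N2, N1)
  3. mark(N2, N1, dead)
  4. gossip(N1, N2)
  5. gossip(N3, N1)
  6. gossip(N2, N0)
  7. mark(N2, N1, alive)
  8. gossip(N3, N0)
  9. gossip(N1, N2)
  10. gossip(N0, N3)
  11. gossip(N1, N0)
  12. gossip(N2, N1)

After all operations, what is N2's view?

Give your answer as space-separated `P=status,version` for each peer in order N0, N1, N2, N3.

Op 1: N2 marks N3=suspect -> (suspect,v1)
Op 2: gossip N2<->N1 -> N2.N0=(alive,v0) N2.N1=(alive,v0) N2.N2=(alive,v0) N2.N3=(suspect,v1) | N1.N0=(alive,v0) N1.N1=(alive,v0) N1.N2=(alive,v0) N1.N3=(suspect,v1)
Op 3: N2 marks N1=dead -> (dead,v1)
Op 4: gossip N1<->N2 -> N1.N0=(alive,v0) N1.N1=(dead,v1) N1.N2=(alive,v0) N1.N3=(suspect,v1) | N2.N0=(alive,v0) N2.N1=(dead,v1) N2.N2=(alive,v0) N2.N3=(suspect,v1)
Op 5: gossip N3<->N1 -> N3.N0=(alive,v0) N3.N1=(dead,v1) N3.N2=(alive,v0) N3.N3=(suspect,v1) | N1.N0=(alive,v0) N1.N1=(dead,v1) N1.N2=(alive,v0) N1.N3=(suspect,v1)
Op 6: gossip N2<->N0 -> N2.N0=(alive,v0) N2.N1=(dead,v1) N2.N2=(alive,v0) N2.N3=(suspect,v1) | N0.N0=(alive,v0) N0.N1=(dead,v1) N0.N2=(alive,v0) N0.N3=(suspect,v1)
Op 7: N2 marks N1=alive -> (alive,v2)
Op 8: gossip N3<->N0 -> N3.N0=(alive,v0) N3.N1=(dead,v1) N3.N2=(alive,v0) N3.N3=(suspect,v1) | N0.N0=(alive,v0) N0.N1=(dead,v1) N0.N2=(alive,v0) N0.N3=(suspect,v1)
Op 9: gossip N1<->N2 -> N1.N0=(alive,v0) N1.N1=(alive,v2) N1.N2=(alive,v0) N1.N3=(suspect,v1) | N2.N0=(alive,v0) N2.N1=(alive,v2) N2.N2=(alive,v0) N2.N3=(suspect,v1)
Op 10: gossip N0<->N3 -> N0.N0=(alive,v0) N0.N1=(dead,v1) N0.N2=(alive,v0) N0.N3=(suspect,v1) | N3.N0=(alive,v0) N3.N1=(dead,v1) N3.N2=(alive,v0) N3.N3=(suspect,v1)
Op 11: gossip N1<->N0 -> N1.N0=(alive,v0) N1.N1=(alive,v2) N1.N2=(alive,v0) N1.N3=(suspect,v1) | N0.N0=(alive,v0) N0.N1=(alive,v2) N0.N2=(alive,v0) N0.N3=(suspect,v1)
Op 12: gossip N2<->N1 -> N2.N0=(alive,v0) N2.N1=(alive,v2) N2.N2=(alive,v0) N2.N3=(suspect,v1) | N1.N0=(alive,v0) N1.N1=(alive,v2) N1.N2=(alive,v0) N1.N3=(suspect,v1)

Answer: N0=alive,0 N1=alive,2 N2=alive,0 N3=suspect,1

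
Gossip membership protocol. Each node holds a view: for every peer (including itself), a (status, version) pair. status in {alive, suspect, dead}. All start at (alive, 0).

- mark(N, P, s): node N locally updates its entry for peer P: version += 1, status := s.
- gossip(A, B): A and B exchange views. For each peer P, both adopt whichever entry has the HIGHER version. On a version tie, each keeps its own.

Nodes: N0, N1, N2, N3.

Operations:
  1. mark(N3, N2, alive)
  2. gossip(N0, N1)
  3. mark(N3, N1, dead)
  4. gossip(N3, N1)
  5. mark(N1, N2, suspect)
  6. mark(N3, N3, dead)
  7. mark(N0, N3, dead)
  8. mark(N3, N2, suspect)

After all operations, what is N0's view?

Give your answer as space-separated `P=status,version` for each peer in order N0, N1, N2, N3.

Answer: N0=alive,0 N1=alive,0 N2=alive,0 N3=dead,1

Derivation:
Op 1: N3 marks N2=alive -> (alive,v1)
Op 2: gossip N0<->N1 -> N0.N0=(alive,v0) N0.N1=(alive,v0) N0.N2=(alive,v0) N0.N3=(alive,v0) | N1.N0=(alive,v0) N1.N1=(alive,v0) N1.N2=(alive,v0) N1.N3=(alive,v0)
Op 3: N3 marks N1=dead -> (dead,v1)
Op 4: gossip N3<->N1 -> N3.N0=(alive,v0) N3.N1=(dead,v1) N3.N2=(alive,v1) N3.N3=(alive,v0) | N1.N0=(alive,v0) N1.N1=(dead,v1) N1.N2=(alive,v1) N1.N3=(alive,v0)
Op 5: N1 marks N2=suspect -> (suspect,v2)
Op 6: N3 marks N3=dead -> (dead,v1)
Op 7: N0 marks N3=dead -> (dead,v1)
Op 8: N3 marks N2=suspect -> (suspect,v2)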